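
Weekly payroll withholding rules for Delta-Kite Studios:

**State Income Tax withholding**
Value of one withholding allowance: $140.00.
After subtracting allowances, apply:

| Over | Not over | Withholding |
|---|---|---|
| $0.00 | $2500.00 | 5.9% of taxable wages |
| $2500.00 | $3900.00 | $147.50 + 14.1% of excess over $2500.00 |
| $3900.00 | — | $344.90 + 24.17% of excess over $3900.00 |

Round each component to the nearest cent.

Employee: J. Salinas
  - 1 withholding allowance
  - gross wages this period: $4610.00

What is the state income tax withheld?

$482.67

State Income Tax: taxable = $4610.00 − 1×$140.00 = $4470.00
  $344.90 + 24.17% × ($4470.00 − $3900.00) = $344.90 + 24.17% × $570.00 = $482.67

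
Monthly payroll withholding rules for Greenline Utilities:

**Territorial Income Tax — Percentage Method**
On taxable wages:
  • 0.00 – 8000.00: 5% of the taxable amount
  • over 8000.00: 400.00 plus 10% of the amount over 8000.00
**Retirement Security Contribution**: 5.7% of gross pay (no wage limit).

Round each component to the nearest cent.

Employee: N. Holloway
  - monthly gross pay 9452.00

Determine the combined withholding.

Territorial Income Tax: taxable = 9452.00
  400.00 + 10% × (9452.00 − 8000.00) = 400.00 + 10% × 1452.00 = 545.20
Retirement Security Contribution: 5.7% × 9452.00 = 538.76
Total: 545.20 + 538.76 = 1083.96

1083.96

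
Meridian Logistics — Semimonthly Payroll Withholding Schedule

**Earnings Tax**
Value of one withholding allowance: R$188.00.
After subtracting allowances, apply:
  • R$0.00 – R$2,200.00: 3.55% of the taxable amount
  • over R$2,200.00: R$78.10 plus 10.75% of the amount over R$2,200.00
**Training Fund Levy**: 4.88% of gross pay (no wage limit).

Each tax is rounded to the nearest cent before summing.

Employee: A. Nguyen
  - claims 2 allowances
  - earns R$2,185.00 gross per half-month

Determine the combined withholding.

Earnings Tax: taxable = R$2,185.00 − 2×R$188.00 = R$1,809.00
  3.55% × R$1,809.00 = R$64.22
Training Fund Levy: 4.88% × R$2,185.00 = R$106.63
Total: R$64.22 + R$106.63 = R$170.85

R$170.85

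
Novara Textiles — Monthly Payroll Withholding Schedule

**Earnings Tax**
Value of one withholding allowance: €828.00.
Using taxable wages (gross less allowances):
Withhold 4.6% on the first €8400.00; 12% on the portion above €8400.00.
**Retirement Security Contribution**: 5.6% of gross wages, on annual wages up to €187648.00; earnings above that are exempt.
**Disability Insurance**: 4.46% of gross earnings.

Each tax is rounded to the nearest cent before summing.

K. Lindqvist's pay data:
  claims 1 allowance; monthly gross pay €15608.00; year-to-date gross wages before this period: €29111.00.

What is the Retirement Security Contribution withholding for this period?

€874.05

Retirement Security Contribution: 5.6% × €15608.00 = €874.05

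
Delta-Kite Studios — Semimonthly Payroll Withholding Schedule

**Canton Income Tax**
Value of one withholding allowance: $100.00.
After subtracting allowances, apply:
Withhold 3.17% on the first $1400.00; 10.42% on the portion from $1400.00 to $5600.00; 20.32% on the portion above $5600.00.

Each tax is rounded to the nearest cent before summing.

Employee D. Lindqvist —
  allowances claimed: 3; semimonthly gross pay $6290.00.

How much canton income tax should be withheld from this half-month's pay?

$561.27

Canton Income Tax: taxable = $6290.00 − 3×$100.00 = $5990.00
  $482.02 + 20.32% × ($5990.00 − $5600.00) = $482.02 + 20.32% × $390.00 = $561.27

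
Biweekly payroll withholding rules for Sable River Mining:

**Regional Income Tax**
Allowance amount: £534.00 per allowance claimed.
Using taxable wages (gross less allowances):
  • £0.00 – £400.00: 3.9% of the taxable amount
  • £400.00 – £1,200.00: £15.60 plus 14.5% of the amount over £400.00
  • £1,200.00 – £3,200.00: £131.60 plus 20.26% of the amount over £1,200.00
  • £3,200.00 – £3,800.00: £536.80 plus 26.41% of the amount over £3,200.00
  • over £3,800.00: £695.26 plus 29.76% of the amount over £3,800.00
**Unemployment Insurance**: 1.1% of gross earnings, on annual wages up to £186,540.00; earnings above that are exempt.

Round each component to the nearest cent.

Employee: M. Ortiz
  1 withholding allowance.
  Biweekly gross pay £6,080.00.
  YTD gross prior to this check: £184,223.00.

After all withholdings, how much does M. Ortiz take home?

£4,839.64

Regional Income Tax: taxable = £6,080.00 − 1×£534.00 = £5,546.00
  £695.26 + 29.76% × (£5,546.00 − £3,800.00) = £695.26 + 29.76% × £1,746.00 = £1,214.87
Unemployment Insurance: cap £186,540.00 − YTD £184,223.00 = £2,317.00 subject; 1.1% × £2,317.00 = £25.49
Total withheld: £1,214.87 + £25.49 = £1,240.36
Net pay: £6,080.00 − £1,240.36 = £4,839.64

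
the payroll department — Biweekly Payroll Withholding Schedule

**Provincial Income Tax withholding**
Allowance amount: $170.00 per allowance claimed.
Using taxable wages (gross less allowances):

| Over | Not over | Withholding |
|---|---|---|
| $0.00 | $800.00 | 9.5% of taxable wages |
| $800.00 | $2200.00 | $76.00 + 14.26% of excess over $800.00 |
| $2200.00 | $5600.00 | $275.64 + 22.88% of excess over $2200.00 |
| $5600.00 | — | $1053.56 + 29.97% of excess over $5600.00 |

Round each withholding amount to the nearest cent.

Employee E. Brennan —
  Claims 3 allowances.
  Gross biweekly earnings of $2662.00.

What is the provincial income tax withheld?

Provincial Income Tax: taxable = $2662.00 − 3×$170.00 = $2152.00
  $76.00 + 14.26% × ($2152.00 − $800.00) = $76.00 + 14.26% × $1352.00 = $268.80

$268.80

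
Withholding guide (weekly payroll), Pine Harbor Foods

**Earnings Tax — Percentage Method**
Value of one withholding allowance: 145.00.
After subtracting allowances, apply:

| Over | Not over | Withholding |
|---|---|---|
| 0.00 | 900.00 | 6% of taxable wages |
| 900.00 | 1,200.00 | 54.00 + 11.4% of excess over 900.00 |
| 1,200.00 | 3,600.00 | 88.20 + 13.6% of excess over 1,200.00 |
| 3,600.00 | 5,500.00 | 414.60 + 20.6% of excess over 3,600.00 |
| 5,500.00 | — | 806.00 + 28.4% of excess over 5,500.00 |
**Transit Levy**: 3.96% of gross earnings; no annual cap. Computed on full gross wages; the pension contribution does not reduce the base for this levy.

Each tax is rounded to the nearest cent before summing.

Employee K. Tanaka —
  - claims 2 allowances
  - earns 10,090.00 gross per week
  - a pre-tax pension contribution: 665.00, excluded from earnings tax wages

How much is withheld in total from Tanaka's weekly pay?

Earnings Tax: taxable = 10,090.00 − 665.00 − 2×145.00 = 9,135.00
  806.00 + 28.4% × (9,135.00 − 5,500.00) = 806.00 + 28.4% × 3,635.00 = 1,838.34
Transit Levy: 3.96% × 10,090.00 = 399.56
Total: 1,838.34 + 399.56 = 2,237.90

2,237.90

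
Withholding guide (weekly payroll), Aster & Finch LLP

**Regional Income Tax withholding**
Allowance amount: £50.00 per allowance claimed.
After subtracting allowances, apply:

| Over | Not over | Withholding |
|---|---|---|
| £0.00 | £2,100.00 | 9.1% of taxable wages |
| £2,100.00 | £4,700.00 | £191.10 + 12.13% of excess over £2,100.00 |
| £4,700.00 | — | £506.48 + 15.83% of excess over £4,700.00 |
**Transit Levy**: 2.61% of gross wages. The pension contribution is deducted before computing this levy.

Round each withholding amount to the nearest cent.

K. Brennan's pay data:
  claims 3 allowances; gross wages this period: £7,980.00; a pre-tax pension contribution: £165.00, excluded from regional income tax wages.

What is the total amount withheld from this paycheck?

£1,179.81

Regional Income Tax: taxable = £7,980.00 − £165.00 − 3×£50.00 = £7,665.00
  £506.48 + 15.83% × (£7,665.00 − £4,700.00) = £506.48 + 15.83% × £2,965.00 = £975.84
Transit Levy: 2.61% × £7,815.00 = £203.97
Total: £975.84 + £203.97 = £1,179.81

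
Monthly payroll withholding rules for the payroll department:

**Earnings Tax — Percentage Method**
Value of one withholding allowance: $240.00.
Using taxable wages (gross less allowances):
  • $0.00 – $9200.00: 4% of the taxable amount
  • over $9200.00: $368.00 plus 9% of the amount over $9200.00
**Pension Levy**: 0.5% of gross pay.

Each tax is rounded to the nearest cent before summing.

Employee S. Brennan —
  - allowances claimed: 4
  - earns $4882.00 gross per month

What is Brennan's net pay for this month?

Earnings Tax: taxable = $4882.00 − 4×$240.00 = $3922.00
  4% × $3922.00 = $156.88
Pension Levy: 0.5% × $4882.00 = $24.41
Total withheld: $156.88 + $24.41 = $181.29
Net pay: $4882.00 − $181.29 = $4700.71

$4700.71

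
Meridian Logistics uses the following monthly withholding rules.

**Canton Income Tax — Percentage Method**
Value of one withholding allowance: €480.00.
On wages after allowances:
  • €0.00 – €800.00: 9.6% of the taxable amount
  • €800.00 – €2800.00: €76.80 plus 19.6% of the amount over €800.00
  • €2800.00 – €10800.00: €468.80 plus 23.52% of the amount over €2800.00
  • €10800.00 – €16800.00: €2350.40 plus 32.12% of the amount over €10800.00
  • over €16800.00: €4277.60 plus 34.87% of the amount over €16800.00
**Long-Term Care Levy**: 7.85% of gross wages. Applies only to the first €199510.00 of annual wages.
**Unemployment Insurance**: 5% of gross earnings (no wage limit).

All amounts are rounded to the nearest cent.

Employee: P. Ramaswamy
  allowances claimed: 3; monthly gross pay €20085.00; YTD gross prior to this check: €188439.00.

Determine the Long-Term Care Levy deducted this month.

€869.07

Long-Term Care Levy: cap €199510.00 − YTD €188439.00 = €11071.00 subject; 7.85% × €11071.00 = €869.07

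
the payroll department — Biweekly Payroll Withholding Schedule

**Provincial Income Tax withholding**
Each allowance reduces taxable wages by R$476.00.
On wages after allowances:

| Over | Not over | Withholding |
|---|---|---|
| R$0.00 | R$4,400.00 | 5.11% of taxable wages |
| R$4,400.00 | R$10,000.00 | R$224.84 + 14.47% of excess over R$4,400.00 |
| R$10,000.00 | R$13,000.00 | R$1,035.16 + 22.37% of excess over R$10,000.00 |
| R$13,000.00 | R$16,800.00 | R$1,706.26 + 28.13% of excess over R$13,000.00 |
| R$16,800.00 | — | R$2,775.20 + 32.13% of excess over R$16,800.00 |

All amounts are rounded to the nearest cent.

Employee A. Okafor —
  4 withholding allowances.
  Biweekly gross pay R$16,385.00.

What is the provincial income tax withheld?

R$2,122.87

Provincial Income Tax: taxable = R$16,385.00 − 4×R$476.00 = R$14,481.00
  R$1,706.26 + 28.13% × (R$14,481.00 − R$13,000.00) = R$1,706.26 + 28.13% × R$1,481.00 = R$2,122.87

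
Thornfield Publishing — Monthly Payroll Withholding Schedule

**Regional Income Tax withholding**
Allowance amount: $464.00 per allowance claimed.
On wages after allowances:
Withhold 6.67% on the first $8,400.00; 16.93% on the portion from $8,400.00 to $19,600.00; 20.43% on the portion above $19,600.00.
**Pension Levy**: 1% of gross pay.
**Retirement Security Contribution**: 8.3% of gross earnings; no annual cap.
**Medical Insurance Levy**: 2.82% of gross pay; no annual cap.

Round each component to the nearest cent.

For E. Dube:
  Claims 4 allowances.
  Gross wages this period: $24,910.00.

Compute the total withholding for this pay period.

$6,181.18

Regional Income Tax: taxable = $24,910.00 − 4×$464.00 = $23,054.00
  $2,456.44 + 20.43% × ($23,054.00 − $19,600.00) = $2,456.44 + 20.43% × $3,454.00 = $3,162.09
Pension Levy: 1% × $24,910.00 = $249.10
Retirement Security Contribution: 8.3% × $24,910.00 = $2,067.53
Medical Insurance Levy: 2.82% × $24,910.00 = $702.46
Total: $3,162.09 + $249.10 + $2,067.53 + $702.46 = $6,181.18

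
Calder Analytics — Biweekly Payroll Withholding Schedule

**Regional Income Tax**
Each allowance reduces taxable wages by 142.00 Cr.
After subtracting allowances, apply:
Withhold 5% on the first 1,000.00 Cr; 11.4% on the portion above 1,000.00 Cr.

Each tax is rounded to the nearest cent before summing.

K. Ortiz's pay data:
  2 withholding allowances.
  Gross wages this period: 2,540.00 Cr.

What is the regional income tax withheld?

Regional Income Tax: taxable = 2,540.00 Cr − 2×142.00 Cr = 2,256.00 Cr
  50.00 Cr + 11.4% × (2,256.00 Cr − 1,000.00 Cr) = 50.00 Cr + 11.4% × 1,256.00 Cr = 193.18 Cr

193.18 Cr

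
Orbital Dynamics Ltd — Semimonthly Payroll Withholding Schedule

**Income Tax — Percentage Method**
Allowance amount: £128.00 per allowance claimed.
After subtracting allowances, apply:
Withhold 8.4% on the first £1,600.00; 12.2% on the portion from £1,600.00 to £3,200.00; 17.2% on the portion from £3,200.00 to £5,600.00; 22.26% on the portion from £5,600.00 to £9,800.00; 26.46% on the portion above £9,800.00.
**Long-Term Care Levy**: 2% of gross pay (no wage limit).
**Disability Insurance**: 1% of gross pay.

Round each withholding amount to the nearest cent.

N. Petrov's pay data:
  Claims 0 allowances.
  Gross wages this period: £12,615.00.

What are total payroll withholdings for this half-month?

£2,800.62

Income Tax: taxable = £12,615.00
  £1,677.32 + 26.46% × (£12,615.00 − £9,800.00) = £1,677.32 + 26.46% × £2,815.00 = £2,422.17
Long-Term Care Levy: 2% × £12,615.00 = £252.30
Disability Insurance: 1% × £12,615.00 = £126.15
Total: £2,422.17 + £252.30 + £126.15 = £2,800.62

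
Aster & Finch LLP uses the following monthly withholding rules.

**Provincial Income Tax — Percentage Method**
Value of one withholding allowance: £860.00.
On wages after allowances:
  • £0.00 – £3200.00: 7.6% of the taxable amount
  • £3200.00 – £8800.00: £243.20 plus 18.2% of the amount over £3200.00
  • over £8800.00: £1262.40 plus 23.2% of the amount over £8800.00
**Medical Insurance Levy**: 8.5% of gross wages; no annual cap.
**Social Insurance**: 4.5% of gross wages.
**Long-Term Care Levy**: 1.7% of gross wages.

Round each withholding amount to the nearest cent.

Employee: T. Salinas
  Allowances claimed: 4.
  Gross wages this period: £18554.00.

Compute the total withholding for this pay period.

Provincial Income Tax: taxable = £18554.00 − 4×£860.00 = £15114.00
  £1262.40 + 23.2% × (£15114.00 − £8800.00) = £1262.40 + 23.2% × £6314.00 = £2727.25
Medical Insurance Levy: 8.5% × £18554.00 = £1577.09
Social Insurance: 4.5% × £18554.00 = £834.93
Long-Term Care Levy: 1.7% × £18554.00 = £315.42
Total: £2727.25 + £1577.09 + £834.93 + £315.42 = £5454.69

£5454.69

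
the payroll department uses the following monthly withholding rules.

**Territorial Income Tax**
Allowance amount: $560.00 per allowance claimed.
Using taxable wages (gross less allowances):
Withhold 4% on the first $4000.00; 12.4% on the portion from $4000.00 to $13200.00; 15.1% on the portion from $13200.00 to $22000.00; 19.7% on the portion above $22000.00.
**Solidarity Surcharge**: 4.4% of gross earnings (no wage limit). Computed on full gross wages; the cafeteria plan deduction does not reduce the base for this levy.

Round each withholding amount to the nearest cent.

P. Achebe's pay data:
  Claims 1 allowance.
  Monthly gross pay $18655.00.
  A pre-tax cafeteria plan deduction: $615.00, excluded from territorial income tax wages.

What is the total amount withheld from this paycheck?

Territorial Income Tax: taxable = $18655.00 − $615.00 − 1×$560.00 = $17480.00
  $1300.80 + 15.1% × ($17480.00 − $13200.00) = $1300.80 + 15.1% × $4280.00 = $1947.08
Solidarity Surcharge: 4.4% × $18655.00 = $820.82
Total: $1947.08 + $820.82 = $2767.90

$2767.90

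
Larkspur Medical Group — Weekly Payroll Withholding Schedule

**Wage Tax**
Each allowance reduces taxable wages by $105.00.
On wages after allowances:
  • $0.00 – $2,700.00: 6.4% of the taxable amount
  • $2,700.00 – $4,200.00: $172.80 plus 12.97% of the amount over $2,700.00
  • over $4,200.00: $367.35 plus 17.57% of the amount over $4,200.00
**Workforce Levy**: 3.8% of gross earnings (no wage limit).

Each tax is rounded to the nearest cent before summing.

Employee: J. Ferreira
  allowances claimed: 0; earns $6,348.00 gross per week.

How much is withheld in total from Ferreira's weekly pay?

$985.97

Wage Tax: taxable = $6,348.00
  $367.35 + 17.57% × ($6,348.00 − $4,200.00) = $367.35 + 17.57% × $2,148.00 = $744.75
Workforce Levy: 3.8% × $6,348.00 = $241.22
Total: $744.75 + $241.22 = $985.97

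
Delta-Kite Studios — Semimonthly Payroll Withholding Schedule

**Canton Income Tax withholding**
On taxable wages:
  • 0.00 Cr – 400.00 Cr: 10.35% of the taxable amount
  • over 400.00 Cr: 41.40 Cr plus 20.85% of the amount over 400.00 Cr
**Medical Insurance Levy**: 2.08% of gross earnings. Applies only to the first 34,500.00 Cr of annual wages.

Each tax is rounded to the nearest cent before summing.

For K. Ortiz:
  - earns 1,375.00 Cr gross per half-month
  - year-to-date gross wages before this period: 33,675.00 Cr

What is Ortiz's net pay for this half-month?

Canton Income Tax: taxable = 1,375.00 Cr
  41.40 Cr + 20.85% × (1,375.00 Cr − 400.00 Cr) = 41.40 Cr + 20.85% × 975.00 Cr = 244.69 Cr
Medical Insurance Levy: cap 34,500.00 Cr − YTD 33,675.00 Cr = 825.00 Cr subject; 2.08% × 825.00 Cr = 17.16 Cr
Total withheld: 244.69 Cr + 17.16 Cr = 261.85 Cr
Net pay: 1,375.00 Cr − 261.85 Cr = 1,113.15 Cr

1,113.15 Cr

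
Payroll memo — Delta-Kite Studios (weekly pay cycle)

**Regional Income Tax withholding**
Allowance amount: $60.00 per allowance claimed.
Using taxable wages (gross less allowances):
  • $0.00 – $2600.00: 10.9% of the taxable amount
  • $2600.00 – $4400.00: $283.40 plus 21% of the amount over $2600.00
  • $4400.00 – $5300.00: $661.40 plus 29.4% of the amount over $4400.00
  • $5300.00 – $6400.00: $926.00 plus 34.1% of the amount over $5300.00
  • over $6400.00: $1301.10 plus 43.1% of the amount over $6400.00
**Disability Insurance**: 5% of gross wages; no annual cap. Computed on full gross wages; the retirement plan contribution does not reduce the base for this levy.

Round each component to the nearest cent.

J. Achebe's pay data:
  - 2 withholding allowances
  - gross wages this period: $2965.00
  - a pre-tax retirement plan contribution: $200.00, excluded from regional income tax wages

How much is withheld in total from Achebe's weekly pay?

Regional Income Tax: taxable = $2965.00 − $200.00 − 2×$60.00 = $2645.00
  $283.40 + 21% × ($2645.00 − $2600.00) = $283.40 + 21% × $45.00 = $292.85
Disability Insurance: 5% × $2965.00 = $148.25
Total: $292.85 + $148.25 = $441.10

$441.10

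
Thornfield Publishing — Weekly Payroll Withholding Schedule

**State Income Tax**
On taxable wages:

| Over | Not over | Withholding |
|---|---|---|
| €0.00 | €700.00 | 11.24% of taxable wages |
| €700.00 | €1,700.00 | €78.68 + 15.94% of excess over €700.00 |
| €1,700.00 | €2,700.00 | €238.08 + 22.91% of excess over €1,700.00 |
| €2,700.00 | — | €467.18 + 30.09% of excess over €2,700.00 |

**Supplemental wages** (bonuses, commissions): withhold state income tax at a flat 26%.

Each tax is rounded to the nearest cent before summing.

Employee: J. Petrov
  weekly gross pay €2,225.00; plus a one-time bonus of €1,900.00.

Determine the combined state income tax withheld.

State Income Tax: taxable = €2,225.00
  €238.08 + 22.91% × (€2,225.00 − €1,700.00) = €238.08 + 22.91% × €525.00 = €358.36
Supplemental (26% flat on bonus): 26% × €1,900.00 = €494.00
Total state income tax: €358.36 + €494.00 = €852.36

€852.36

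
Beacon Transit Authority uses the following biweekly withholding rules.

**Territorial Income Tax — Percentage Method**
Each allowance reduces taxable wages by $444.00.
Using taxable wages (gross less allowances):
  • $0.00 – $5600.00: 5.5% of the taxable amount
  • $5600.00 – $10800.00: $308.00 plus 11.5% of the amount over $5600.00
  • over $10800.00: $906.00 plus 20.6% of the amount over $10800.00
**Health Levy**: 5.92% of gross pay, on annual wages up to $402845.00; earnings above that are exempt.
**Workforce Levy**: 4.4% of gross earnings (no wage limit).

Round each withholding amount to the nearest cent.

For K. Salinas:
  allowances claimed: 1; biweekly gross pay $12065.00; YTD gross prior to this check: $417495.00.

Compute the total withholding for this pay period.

Territorial Income Tax: taxable = $12065.00 − 1×$444.00 = $11621.00
  $906.00 + 20.6% × ($11621.00 − $10800.00) = $906.00 + 20.6% × $821.00 = $1075.13
Health Levy: YTD $417495.00 ≥ cap $402845.00 → $0.00
Workforce Levy: 4.4% × $12065.00 = $530.86
Total: $1075.13 + $0.00 + $530.86 = $1605.99

$1605.99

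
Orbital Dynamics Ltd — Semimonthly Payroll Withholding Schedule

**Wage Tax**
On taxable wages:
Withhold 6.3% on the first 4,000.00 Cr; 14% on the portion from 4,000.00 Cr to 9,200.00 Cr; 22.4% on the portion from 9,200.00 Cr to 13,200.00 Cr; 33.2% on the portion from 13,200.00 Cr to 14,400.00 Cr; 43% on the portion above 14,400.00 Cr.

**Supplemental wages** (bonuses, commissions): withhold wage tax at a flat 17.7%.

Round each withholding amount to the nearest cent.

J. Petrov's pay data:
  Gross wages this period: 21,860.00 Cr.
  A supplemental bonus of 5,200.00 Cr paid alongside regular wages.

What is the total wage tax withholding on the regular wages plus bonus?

Wage Tax: taxable = 21,860.00 Cr
  2,274.40 Cr + 43% × (21,860.00 Cr − 14,400.00 Cr) = 2,274.40 Cr + 43% × 7,460.00 Cr = 5,482.20 Cr
Supplemental (17.7% flat on bonus): 17.7% × 5,200.00 Cr = 920.40 Cr
Total wage tax: 5,482.20 Cr + 920.40 Cr = 6,402.60 Cr

6,402.60 Cr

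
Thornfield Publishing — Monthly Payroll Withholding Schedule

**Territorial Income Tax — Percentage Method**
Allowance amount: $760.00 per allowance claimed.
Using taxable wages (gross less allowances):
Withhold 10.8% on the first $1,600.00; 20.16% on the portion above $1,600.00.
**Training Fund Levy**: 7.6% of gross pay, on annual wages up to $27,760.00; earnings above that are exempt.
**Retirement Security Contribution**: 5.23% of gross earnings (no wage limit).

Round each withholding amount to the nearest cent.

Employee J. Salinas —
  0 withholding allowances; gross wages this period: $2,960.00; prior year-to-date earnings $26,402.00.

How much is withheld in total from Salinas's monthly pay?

Territorial Income Tax: taxable = $2,960.00
  $172.80 + 20.16% × ($2,960.00 − $1,600.00) = $172.80 + 20.16% × $1,360.00 = $446.98
Training Fund Levy: cap $27,760.00 − YTD $26,402.00 = $1,358.00 subject; 7.6% × $1,358.00 = $103.21
Retirement Security Contribution: 5.23% × $2,960.00 = $154.81
Total: $446.98 + $103.21 + $154.81 = $705.00

$705.00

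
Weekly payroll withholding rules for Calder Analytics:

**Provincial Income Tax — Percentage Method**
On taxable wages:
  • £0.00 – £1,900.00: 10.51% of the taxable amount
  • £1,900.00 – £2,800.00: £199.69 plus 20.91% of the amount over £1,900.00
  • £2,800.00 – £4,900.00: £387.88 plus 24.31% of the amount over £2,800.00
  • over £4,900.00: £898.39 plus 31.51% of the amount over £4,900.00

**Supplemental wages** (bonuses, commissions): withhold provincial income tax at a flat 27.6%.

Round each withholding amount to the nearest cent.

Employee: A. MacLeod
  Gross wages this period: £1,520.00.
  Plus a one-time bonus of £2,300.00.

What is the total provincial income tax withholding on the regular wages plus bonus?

£794.55

Provincial Income Tax: taxable = £1,520.00
  10.51% × £1,520.00 = £159.75
Supplemental (27.6% flat on bonus): 27.6% × £2,300.00 = £634.80
Total provincial income tax: £159.75 + £634.80 = £794.55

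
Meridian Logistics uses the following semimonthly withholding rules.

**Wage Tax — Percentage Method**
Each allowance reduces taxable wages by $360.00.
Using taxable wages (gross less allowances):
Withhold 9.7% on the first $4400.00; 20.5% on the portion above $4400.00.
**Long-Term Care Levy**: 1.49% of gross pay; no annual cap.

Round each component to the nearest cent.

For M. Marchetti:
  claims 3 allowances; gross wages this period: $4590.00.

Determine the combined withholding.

$408.86

Wage Tax: taxable = $4590.00 − 3×$360.00 = $3510.00
  9.7% × $3510.00 = $340.47
Long-Term Care Levy: 1.49% × $4590.00 = $68.39
Total: $340.47 + $68.39 = $408.86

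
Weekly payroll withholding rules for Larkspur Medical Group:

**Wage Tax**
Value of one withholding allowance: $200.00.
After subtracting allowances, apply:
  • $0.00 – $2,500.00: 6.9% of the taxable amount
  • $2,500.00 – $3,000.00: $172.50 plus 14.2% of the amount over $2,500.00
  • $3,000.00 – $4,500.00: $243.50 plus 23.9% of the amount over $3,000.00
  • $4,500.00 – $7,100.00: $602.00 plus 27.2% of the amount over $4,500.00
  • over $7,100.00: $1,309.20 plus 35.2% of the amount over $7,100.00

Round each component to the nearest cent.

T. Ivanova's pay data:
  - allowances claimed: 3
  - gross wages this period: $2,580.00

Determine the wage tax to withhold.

$136.62

Wage Tax: taxable = $2,580.00 − 3×$200.00 = $1,980.00
  6.9% × $1,980.00 = $136.62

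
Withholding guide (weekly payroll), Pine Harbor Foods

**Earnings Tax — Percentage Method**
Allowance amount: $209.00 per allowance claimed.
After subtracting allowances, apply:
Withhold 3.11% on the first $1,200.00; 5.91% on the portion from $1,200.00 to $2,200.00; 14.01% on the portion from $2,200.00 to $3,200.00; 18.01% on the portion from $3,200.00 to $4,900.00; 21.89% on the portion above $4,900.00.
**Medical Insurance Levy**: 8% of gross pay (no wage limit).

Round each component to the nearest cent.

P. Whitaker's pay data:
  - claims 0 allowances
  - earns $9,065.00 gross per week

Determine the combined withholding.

Earnings Tax: taxable = $9,065.00
  $542.69 + 21.89% × ($9,065.00 − $4,900.00) = $542.69 + 21.89% × $4,165.00 = $1,454.41
Medical Insurance Levy: 8% × $9,065.00 = $725.20
Total: $1,454.41 + $725.20 = $2,179.61

$2,179.61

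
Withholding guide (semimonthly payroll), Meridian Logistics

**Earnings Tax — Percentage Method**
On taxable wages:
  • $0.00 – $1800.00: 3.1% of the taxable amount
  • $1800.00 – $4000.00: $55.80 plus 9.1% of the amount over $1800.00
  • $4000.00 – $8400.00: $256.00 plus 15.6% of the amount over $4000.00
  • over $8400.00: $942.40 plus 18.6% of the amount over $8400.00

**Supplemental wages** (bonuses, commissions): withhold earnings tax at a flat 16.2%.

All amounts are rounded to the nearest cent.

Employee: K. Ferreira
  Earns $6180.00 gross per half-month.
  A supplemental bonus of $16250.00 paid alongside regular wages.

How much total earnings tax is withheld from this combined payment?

Earnings Tax: taxable = $6180.00
  $256.00 + 15.6% × ($6180.00 − $4000.00) = $256.00 + 15.6% × $2180.00 = $596.08
Supplemental (16.2% flat on bonus): 16.2% × $16250.00 = $2632.50
Total earnings tax: $596.08 + $2632.50 = $3228.58

$3228.58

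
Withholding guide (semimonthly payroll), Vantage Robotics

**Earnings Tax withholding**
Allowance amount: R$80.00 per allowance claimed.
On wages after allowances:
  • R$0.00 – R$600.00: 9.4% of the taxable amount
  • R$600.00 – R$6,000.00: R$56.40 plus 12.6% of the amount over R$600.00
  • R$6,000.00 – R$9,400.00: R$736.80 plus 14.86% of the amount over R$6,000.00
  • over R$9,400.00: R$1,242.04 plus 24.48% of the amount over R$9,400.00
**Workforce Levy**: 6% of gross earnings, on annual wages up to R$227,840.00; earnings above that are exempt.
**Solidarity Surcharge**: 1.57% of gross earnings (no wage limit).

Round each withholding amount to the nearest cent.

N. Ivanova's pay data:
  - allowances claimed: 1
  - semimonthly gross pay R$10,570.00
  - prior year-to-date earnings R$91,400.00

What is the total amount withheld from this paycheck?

Earnings Tax: taxable = R$10,570.00 − 1×R$80.00 = R$10,490.00
  R$1,242.04 + 24.48% × (R$10,490.00 − R$9,400.00) = R$1,242.04 + 24.48% × R$1,090.00 = R$1,508.87
Workforce Levy: 6% × R$10,570.00 = R$634.20
Solidarity Surcharge: 1.57% × R$10,570.00 = R$165.95
Total: R$1,508.87 + R$634.20 + R$165.95 = R$2,309.02

R$2,309.02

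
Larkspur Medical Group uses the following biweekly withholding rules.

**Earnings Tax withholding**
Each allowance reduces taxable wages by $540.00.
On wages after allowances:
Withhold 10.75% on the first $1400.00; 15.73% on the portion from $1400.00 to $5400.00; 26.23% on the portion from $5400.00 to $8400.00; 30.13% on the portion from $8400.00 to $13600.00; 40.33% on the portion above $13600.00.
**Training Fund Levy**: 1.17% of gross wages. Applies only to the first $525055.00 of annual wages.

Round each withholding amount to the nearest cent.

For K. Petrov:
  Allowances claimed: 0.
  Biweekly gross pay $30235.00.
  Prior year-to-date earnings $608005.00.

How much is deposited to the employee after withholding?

$20392.74

Earnings Tax: taxable = $30235.00
  $3133.36 + 40.33% × ($30235.00 − $13600.00) = $3133.36 + 40.33% × $16635.00 = $9842.26
Training Fund Levy: YTD $608005.00 ≥ cap $525055.00 → $0.00
Total withheld: $9842.26 + $0.00 = $9842.26
Net pay: $30235.00 − $9842.26 = $20392.74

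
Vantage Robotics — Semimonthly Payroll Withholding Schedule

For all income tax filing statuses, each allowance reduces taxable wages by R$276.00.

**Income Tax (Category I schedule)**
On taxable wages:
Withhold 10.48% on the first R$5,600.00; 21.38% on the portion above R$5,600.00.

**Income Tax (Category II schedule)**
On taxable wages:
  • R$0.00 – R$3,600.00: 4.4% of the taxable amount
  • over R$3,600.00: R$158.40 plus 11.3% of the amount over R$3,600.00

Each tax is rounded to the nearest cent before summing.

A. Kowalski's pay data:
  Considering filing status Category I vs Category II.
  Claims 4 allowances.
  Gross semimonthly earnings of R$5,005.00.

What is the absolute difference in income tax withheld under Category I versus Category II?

Income Tax (Category I): taxable = R$5,005.00 − 4×R$276.00 = R$3,901.00
  10.48% × R$3,901.00 = R$408.82
Income Tax (Category II): taxable = R$5,005.00 − 4×R$276.00 = R$3,901.00
  R$158.40 + 11.3% × (R$3,901.00 − R$3,600.00) = R$158.40 + 11.3% × R$301.00 = R$192.41
Difference: |R$408.82 − R$192.41| = R$216.41 (higher under Category I)

R$216.41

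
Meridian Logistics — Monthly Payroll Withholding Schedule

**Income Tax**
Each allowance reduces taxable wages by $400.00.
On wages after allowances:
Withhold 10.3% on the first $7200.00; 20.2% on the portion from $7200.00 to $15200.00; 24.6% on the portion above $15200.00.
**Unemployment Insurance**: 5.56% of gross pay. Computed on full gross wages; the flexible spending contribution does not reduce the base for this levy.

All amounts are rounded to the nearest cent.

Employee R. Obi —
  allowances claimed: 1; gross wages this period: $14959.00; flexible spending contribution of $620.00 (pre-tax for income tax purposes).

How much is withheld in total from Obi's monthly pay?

Income Tax: taxable = $14959.00 − $620.00 − 1×$400.00 = $13939.00
  $741.60 + 20.2% × ($13939.00 − $7200.00) = $741.60 + 20.2% × $6739.00 = $2102.88
Unemployment Insurance: 5.56% × $14959.00 = $831.72
Total: $2102.88 + $831.72 = $2934.60

$2934.60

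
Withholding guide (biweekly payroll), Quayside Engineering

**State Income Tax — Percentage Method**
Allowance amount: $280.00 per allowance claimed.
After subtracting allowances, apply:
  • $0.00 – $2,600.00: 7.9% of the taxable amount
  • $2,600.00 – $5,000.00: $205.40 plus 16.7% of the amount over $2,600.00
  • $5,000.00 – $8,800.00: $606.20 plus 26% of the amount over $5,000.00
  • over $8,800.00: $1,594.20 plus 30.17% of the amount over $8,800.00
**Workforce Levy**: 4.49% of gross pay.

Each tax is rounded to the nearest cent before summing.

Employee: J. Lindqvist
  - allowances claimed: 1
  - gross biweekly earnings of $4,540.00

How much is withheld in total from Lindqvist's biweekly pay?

State Income Tax: taxable = $4,540.00 − 1×$280.00 = $4,260.00
  $205.40 + 16.7% × ($4,260.00 − $2,600.00) = $205.40 + 16.7% × $1,660.00 = $482.62
Workforce Levy: 4.49% × $4,540.00 = $203.85
Total: $482.62 + $203.85 = $686.47

$686.47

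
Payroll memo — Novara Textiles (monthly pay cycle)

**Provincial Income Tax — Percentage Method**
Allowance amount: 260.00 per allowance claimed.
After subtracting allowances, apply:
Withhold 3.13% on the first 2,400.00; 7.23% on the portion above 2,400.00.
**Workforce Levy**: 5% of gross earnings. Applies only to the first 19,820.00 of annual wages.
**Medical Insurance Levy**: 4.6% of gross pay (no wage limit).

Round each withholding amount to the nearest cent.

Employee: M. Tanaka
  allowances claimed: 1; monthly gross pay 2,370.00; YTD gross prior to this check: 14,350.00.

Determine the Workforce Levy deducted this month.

118.50

Workforce Levy: 5% × 2,370.00 = 118.50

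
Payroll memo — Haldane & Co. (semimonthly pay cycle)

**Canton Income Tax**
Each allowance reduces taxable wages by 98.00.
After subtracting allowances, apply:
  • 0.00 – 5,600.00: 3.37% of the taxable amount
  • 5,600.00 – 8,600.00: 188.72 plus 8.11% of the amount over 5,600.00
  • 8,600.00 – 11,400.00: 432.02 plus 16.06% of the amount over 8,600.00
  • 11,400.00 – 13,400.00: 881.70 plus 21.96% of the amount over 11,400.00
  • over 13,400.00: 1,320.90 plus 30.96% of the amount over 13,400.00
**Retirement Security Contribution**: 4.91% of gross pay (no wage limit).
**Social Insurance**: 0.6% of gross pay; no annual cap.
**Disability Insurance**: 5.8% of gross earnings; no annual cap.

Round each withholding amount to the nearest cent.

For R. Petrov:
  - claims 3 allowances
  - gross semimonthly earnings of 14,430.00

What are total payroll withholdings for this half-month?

3,180.80

Canton Income Tax: taxable = 14,430.00 − 3×98.00 = 14,136.00
  1,320.90 + 30.96% × (14,136.00 − 13,400.00) = 1,320.90 + 30.96% × 736.00 = 1,548.77
Retirement Security Contribution: 4.91% × 14,430.00 = 708.51
Social Insurance: 0.6% × 14,430.00 = 86.58
Disability Insurance: 5.8% × 14,430.00 = 836.94
Total: 1,548.77 + 708.51 + 86.58 + 836.94 = 3,180.80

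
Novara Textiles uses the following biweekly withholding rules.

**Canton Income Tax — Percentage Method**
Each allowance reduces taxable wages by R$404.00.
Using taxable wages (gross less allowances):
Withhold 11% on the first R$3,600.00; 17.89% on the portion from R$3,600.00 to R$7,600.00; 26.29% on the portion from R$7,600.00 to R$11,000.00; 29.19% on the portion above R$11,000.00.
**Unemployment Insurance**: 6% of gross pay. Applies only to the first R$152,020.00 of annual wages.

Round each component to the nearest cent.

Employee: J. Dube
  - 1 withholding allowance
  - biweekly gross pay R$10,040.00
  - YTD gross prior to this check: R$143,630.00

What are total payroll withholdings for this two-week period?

R$2,150.26

Canton Income Tax: taxable = R$10,040.00 − 1×R$404.00 = R$9,636.00
  R$1,111.60 + 26.29% × (R$9,636.00 − R$7,600.00) = R$1,111.60 + 26.29% × R$2,036.00 = R$1,646.86
Unemployment Insurance: cap R$152,020.00 − YTD R$143,630.00 = R$8,390.00 subject; 6% × R$8,390.00 = R$503.40
Total: R$1,646.86 + R$503.40 = R$2,150.26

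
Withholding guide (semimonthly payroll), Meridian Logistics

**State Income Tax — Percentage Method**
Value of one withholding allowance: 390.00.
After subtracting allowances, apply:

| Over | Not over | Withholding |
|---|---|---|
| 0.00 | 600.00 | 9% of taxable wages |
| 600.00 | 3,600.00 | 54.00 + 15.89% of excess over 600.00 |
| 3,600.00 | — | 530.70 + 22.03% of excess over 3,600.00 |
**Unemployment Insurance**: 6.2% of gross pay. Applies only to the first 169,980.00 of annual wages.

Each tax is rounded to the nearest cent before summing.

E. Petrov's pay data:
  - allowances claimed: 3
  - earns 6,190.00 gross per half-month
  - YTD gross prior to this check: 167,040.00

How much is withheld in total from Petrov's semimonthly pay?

State Income Tax: taxable = 6,190.00 − 3×390.00 = 5,020.00
  530.70 + 22.03% × (5,020.00 − 3,600.00) = 530.70 + 22.03% × 1,420.00 = 843.53
Unemployment Insurance: cap 169,980.00 − YTD 167,040.00 = 2,940.00 subject; 6.2% × 2,940.00 = 182.28
Total: 843.53 + 182.28 = 1,025.81

1,025.81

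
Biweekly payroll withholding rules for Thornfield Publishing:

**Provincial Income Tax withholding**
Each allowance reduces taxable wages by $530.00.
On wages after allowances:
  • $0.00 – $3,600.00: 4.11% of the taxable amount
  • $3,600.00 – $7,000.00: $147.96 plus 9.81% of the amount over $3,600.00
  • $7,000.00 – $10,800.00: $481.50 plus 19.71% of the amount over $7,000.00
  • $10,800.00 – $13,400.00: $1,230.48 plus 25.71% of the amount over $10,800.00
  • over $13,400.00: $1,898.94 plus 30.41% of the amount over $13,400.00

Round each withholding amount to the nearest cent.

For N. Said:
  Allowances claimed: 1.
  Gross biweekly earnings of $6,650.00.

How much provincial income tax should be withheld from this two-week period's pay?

Provincial Income Tax: taxable = $6,650.00 − 1×$530.00 = $6,120.00
  $147.96 + 9.81% × ($6,120.00 − $3,600.00) = $147.96 + 9.81% × $2,520.00 = $395.17

$395.17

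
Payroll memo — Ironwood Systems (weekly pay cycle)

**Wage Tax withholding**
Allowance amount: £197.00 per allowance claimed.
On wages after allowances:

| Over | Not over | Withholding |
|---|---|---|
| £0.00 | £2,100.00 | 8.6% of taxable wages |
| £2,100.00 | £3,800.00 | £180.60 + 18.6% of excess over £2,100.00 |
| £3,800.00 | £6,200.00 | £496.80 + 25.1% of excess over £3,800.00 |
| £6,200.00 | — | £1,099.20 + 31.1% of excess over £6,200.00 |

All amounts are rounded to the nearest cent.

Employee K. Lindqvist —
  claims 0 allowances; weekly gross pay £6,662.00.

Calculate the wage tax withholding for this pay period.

Wage Tax: taxable = £6,662.00
  £1,099.20 + 31.1% × (£6,662.00 − £6,200.00) = £1,099.20 + 31.1% × £462.00 = £1,242.88

£1,242.88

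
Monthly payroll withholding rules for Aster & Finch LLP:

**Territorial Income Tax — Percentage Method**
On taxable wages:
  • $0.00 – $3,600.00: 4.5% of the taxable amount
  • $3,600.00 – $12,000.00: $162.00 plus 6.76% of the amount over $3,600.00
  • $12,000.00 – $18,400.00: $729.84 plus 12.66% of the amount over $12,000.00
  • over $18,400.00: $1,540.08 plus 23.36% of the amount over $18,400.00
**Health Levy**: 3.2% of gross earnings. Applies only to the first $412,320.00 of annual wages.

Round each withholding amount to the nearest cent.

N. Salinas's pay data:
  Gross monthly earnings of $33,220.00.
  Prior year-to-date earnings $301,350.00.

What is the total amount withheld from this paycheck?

Territorial Income Tax: taxable = $33,220.00
  $1,540.08 + 23.36% × ($33,220.00 − $18,400.00) = $1,540.08 + 23.36% × $14,820.00 = $5,002.03
Health Levy: 3.2% × $33,220.00 = $1,063.04
Total: $5,002.03 + $1,063.04 = $6,065.07

$6,065.07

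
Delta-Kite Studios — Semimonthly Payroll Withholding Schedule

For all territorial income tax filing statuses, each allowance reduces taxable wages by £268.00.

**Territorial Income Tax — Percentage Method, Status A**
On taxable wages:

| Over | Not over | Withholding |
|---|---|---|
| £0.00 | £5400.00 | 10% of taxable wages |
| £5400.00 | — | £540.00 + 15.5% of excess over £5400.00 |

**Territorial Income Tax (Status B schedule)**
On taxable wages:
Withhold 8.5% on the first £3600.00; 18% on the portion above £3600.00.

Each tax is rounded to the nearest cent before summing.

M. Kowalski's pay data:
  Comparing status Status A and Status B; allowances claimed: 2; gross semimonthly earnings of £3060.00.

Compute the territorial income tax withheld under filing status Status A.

£252.40

Territorial Income Tax (Status A): taxable = £3060.00 − 2×£268.00 = £2524.00
  10% × £2524.00 = £252.40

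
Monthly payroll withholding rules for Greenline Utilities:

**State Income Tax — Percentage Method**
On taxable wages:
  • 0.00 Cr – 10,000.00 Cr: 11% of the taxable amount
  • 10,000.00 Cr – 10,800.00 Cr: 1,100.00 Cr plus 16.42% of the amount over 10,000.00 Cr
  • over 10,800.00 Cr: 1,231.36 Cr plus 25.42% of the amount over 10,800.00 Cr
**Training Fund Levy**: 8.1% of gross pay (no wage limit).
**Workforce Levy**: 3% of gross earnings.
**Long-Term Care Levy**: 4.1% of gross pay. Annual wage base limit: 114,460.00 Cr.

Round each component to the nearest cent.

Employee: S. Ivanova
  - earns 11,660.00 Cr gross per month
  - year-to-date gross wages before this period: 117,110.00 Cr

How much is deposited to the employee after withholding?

State Income Tax: taxable = 11,660.00 Cr
  1,231.36 Cr + 25.42% × (11,660.00 Cr − 10,800.00 Cr) = 1,231.36 Cr + 25.42% × 860.00 Cr = 1,449.97 Cr
Training Fund Levy: 8.1% × 11,660.00 Cr = 944.46 Cr
Workforce Levy: 3% × 11,660.00 Cr = 349.80 Cr
Long-Term Care Levy: YTD 117,110.00 Cr ≥ cap 114,460.00 Cr → 0.00 Cr
Total withheld: 1,449.97 Cr + 944.46 Cr + 349.80 Cr + 0.00 Cr = 2,744.23 Cr
Net pay: 11,660.00 Cr − 2,744.23 Cr = 8,915.77 Cr

8,915.77 Cr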